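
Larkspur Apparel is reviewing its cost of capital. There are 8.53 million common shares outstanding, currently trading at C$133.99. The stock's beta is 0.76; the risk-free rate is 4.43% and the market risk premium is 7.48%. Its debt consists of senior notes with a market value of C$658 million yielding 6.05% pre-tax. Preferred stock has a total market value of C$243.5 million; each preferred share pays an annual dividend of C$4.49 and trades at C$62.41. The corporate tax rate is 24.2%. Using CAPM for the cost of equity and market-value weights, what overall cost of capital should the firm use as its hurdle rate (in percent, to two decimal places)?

Cost of equity via CAPM: Re = 4.43% + 0.76 × 7.48% = 10.1148%.
Cost of preferred: Rp = 4.49 / 62.41 = 7.1944%.
Market value of equity E = 133.99 × 8.53m = 1142.9347m.
Total capital V = 1142.9347 + 243.5 + 658 = 2044.4347.
Equity: weight = 1142.9347/2044.4347 = 0.5590; cost = 10.1148%.
Preferred: weight = 243.5/2044.4347 = 0.1191; cost = 7.1944%.
Senior notes: weight = 658/2044.4347 = 0.3218; after-tax cost = 6.05% × (1 − 24.2%) = 4.5859%.
WACC = 0.5590 × 10.1148% + 0.1191 × 7.1944% + 0.3218 × 4.5859% = 7.9875%.

7.99%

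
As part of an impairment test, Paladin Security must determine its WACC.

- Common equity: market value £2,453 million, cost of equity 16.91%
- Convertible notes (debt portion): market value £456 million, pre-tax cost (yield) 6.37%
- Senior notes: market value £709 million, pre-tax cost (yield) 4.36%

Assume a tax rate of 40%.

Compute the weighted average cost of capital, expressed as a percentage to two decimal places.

12.46%

Total capital V = 2453 + 456 + 709 = 3618.
Equity: weight = 2453/3618 = 0.6780; cost = 16.91%.
Convertible notes (debt portion): weight = 456/3618 = 0.1260; after-tax cost = 6.37% × (1 − 40%) = 3.8220%.
Senior notes: weight = 709/3618 = 0.1960; after-tax cost = 4.36% × (1 − 40%) = 2.6160%.
WACC = 0.6780 × 16.9100% + 0.1260 × 3.8220% + 0.1960 × 2.6160% = 12.4593%.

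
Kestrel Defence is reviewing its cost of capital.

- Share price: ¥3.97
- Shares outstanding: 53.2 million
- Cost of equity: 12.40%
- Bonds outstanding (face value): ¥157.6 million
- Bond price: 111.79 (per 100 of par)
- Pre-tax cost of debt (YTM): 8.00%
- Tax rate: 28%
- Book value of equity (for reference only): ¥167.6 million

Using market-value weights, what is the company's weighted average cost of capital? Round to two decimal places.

9.38%

Market value of equity E = 3.97 × 53.2m = 211.204m. Market value of debt D = 157.6m × 111.79/100 = 176.18104m.
Total capital V = 211.204 + 176.18104 = 387.38504.
Equity: weight = 211.204/387.38504 = 0.5452; cost = 12.4%.
Bonds outstanding: weight = 176.18104/387.38504 = 0.4548; after-tax cost = 8% × (1 − 28%) = 5.7600%.
WACC = 0.5452 × 12.4000% + 0.4548 × 5.7600% = 9.3802%.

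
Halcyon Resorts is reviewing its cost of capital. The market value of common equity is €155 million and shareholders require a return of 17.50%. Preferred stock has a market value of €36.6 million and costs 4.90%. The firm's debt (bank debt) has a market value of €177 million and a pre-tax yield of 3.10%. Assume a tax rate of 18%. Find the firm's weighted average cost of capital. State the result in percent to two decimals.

Total capital V = 155 + 36.6 + 177 = 368.6.
Equity: weight = 155/368.6 = 0.4205; cost = 17.5%.
Preferred: weight = 36.6/368.6 = 0.0993; cost = 4.9%.
Bank debt: weight = 177/368.6 = 0.4802; after-tax cost = 3.1% × (1 − 18%) = 2.5420%.
WACC = 0.4205 × 17.5000% + 0.0993 × 4.9000% + 0.4802 × 2.5420% = 9.0661%.

9.07%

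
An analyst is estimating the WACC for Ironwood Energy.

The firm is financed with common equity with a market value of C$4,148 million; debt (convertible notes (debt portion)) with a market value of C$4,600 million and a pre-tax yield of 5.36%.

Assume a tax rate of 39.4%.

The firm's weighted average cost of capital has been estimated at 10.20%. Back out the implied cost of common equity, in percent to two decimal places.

17.91%

Total capital V = 4148 + 4600 = 8748.
Equity weight = 4148/8748 = 0.4742.
Convertible notes (debt portion) weight = 4600/8748 = 0.5258.
Debt contribution = 0.5258 × 5.36% × (1 − 39.4%) = 1.7080%.
Required equity contribution = 10.2% − 1.7080% = 8.4920%.
Re = 8.4920% / 0.4742 = 17.9094%.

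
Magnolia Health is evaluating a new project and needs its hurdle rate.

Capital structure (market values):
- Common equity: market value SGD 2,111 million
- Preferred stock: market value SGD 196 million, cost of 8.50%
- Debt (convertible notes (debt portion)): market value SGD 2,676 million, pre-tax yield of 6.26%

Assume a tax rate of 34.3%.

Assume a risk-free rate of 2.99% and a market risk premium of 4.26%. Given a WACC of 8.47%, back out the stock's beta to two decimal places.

Total capital V = 2111 + 196 + 2676 = 4983.
Equity weight = 2111/4983 = 0.4236.
Preferred weight = 196/4983 = 0.0393.
Convertible notes (debt portion) weight = 2676/4983 = 0.5370.
Debt contribution = 0.5370 × 6.26% × (1 − 34.3%) = 2.2087%.
Preferred contribution = 0.0393 × 8.5% = 0.3343%.
Required equity contribution = 8.47% − 2.5430% = 5.9270%  ⇒  Re = 13.9906%.
CAPM: 13.9906% = 2.99% + β × 4.26%  ⇒  β = 2.5823.

2.58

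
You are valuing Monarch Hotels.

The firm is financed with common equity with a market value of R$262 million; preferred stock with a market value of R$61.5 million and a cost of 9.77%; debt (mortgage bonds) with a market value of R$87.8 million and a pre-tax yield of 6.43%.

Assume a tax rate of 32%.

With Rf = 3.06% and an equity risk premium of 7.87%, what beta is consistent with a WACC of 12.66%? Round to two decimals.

1.66

Total capital V = 262 + 61.5 + 87.8 = 411.3.
Equity weight = 262/411.3 = 0.6370.
Preferred weight = 61.5/411.3 = 0.1495.
Mortgage bonds weight = 87.8/411.3 = 0.2135.
Debt contribution = 0.2135 × 6.43% × (1 − 32%) = 0.9334%.
Preferred contribution = 0.1495 × 9.77% = 1.4609%.
Required equity contribution = 12.66% − 2.3942% = 10.2658%  ⇒  Re = 16.1157%.
CAPM: 16.1157% = 3.06% + β × 7.87%  ⇒  β = 1.6589.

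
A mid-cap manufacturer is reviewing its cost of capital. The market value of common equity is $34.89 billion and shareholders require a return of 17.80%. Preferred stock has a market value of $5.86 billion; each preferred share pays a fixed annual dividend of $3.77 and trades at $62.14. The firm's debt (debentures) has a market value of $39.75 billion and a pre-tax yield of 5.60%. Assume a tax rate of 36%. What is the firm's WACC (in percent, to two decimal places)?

9.93%

Cost of preferred: Rp = 3.77 / 62.14 = 6.0669%.
Total capital V = 34.89 + 5.86 + 39.75 = 80.5.
Equity: weight = 34.89/80.5 = 0.4334; cost = 17.8%.
Preferred: weight = 5.86/80.5 = 0.0728; cost = 6.0669%.
Debentures: weight = 39.75/80.5 = 0.4938; after-tax cost = 5.6% × (1 − 36%) = 3.5840%.
WACC = 0.4334 × 17.8000% + 0.0728 × 6.0669% + 0.4938 × 3.5840% = 9.9262%.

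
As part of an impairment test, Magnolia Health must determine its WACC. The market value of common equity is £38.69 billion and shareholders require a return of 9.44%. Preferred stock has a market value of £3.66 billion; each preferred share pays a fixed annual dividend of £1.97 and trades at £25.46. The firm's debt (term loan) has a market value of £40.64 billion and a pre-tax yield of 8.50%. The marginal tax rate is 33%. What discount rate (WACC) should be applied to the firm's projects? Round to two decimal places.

Cost of preferred: Rp = 1.97 / 25.46 = 7.7376%.
Total capital V = 38.69 + 3.66 + 40.64 = 82.99.
Equity: weight = 38.69/82.99 = 0.4662; cost = 9.44%.
Preferred: weight = 3.66/82.99 = 0.0441; cost = 7.7376%.
Term loan: weight = 40.64/82.99 = 0.4897; after-tax cost = 8.5% × (1 − 33%) = 5.6950%.
WACC = 0.4662 × 9.4400% + 0.0441 × 7.7376% + 0.4897 × 5.6950% = 7.5310%.

7.53%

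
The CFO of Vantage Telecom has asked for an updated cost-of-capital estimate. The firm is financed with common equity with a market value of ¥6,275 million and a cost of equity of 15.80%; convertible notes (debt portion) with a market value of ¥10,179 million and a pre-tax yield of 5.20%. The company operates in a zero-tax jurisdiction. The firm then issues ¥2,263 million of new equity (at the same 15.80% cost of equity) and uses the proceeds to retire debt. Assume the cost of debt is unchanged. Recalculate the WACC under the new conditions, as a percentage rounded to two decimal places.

10.70%

After the change:
Total capital V = 8538 + 7916 = 16454.
Equity: weight = 8538/16454 = 0.5189; cost = 15.8%.
Convertible notes (debt portion): weight = 7916/16454 = 0.4811; after-tax cost = 5.2% × (1 − 0%) = 5.2000%.
WACC = 0.5189 × 15.8000% + 0.4811 × 5.2000% = 10.7004%.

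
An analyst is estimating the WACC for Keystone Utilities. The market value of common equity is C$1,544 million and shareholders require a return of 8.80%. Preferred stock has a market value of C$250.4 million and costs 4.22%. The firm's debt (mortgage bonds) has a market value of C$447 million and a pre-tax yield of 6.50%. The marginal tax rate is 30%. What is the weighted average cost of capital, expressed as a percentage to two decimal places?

7.44%

Total capital V = 1544 + 250.4 + 447 = 2241.4.
Equity: weight = 1544/2241.4 = 0.6889; cost = 8.8%.
Preferred: weight = 250.4/2241.4 = 0.1117; cost = 4.22%.
Mortgage bonds: weight = 447/2241.4 = 0.1994; after-tax cost = 6.5% × (1 − 30%) = 4.5500%.
WACC = 0.6889 × 8.8000% + 0.1117 × 4.2200% + 0.1994 × 4.5500% = 7.4408%.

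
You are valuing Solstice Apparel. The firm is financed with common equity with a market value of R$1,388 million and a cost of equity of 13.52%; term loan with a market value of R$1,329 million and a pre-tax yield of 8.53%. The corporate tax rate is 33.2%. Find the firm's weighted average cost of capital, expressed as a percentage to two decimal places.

9.69%

Total capital V = 1388 + 1329 = 2717.
Equity: weight = 1388/2717 = 0.5109; cost = 13.52%.
Term loan: weight = 1329/2717 = 0.4891; after-tax cost = 8.53% × (1 − 33.2%) = 5.6980%.
WACC = 0.5109 × 13.5200% + 0.4891 × 5.6980% = 9.6939%.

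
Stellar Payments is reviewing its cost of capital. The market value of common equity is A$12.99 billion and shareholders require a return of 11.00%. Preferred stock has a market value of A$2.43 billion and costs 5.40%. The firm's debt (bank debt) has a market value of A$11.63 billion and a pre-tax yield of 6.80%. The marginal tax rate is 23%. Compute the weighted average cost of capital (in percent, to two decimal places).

Total capital V = 12.99 + 2.43 + 11.63 = 27.05.
Equity: weight = 12.99/27.05 = 0.4802; cost = 11%.
Preferred: weight = 2.43/27.05 = 0.0898; cost = 5.4%.
Bank debt: weight = 11.63/27.05 = 0.4299; after-tax cost = 6.8% × (1 − 23%) = 5.2360%.
WACC = 0.4802 × 11.0000% + 0.0898 × 5.4000% + 0.4299 × 5.2360% = 8.0187%.

8.02%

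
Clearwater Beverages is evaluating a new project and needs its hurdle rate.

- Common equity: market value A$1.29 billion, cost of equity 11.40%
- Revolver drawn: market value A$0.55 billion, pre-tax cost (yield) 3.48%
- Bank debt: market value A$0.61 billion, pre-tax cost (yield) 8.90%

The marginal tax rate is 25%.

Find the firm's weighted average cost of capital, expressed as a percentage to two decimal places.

Total capital V = 1.29 + 0.55 + 0.61 = 2.45.
Equity: weight = 1.29/2.45 = 0.5265; cost = 11.4%.
Revolver drawn: weight = 0.55/2.45 = 0.2245; after-tax cost = 3.48% × (1 − 25%) = 2.6100%.
Bank debt: weight = 0.61/2.45 = 0.2490; after-tax cost = 8.9% × (1 − 25%) = 6.6750%.
WACC = 0.5265 × 11.4000% + 0.2245 × 2.6100% + 0.2490 × 6.6750% = 8.2503%.

8.25%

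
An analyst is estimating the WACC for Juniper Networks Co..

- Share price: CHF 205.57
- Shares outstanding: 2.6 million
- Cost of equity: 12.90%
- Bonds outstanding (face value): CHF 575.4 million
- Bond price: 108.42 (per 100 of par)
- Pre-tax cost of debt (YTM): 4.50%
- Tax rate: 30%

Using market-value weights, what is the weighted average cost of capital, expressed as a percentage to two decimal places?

7.65%

Market value of equity E = 205.57 × 2.6m = 534.482m. Market value of debt D = 575.4m × 108.42/100 = 623.84868m.
Total capital V = 534.482 + 623.84868 = 1158.33068.
Equity: weight = 534.482/1158.33068 = 0.4614; cost = 12.9%.
Bonds outstanding: weight = 623.84868/1158.33068 = 0.5386; after-tax cost = 4.5% × (1 − 30%) = 3.1500%.
WACC = 0.4614 × 12.9000% + 0.5386 × 3.1500% = 7.6489%.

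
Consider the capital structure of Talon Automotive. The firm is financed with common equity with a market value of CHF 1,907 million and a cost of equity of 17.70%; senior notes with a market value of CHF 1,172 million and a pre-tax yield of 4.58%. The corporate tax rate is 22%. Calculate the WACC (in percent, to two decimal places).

Total capital V = 1907 + 1172 = 3079.
Equity: weight = 1907/3079 = 0.6194; cost = 17.7%.
Senior notes: weight = 1172/3079 = 0.3806; after-tax cost = 4.58% × (1 − 22%) = 3.5724%.
WACC = 0.6194 × 17.7000% + 0.3806 × 3.5724% = 12.3224%.

12.32%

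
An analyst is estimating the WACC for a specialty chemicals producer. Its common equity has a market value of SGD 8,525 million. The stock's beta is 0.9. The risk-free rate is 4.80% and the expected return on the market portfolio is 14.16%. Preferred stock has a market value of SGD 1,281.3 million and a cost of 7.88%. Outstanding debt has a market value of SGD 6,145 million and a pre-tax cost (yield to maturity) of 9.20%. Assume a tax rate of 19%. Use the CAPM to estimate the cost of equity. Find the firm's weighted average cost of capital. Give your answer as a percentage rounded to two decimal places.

Market risk premium = 14.16% − 4.8% = 9.36%.
Cost of equity via CAPM: Re = 4.8% + 0.9 × 9.36% = 13.2240%.
Total capital V = 8525 + 1281.3 + 6145 = 15951.3.
Equity: weight = 8525/15951.3 = 0.5344; cost = 13.224%.
Preferred: weight = 1281.3/15951.3 = 0.0803; cost = 7.88%.
Debt: weight = 6145/15951.3 = 0.3852; after-tax cost = 9.2% × (1 − 19%) = 7.4520%.
WACC = 0.5344 × 13.2240% + 0.0803 × 7.8800% + 0.3852 × 7.4520% = 10.5712%.

10.57%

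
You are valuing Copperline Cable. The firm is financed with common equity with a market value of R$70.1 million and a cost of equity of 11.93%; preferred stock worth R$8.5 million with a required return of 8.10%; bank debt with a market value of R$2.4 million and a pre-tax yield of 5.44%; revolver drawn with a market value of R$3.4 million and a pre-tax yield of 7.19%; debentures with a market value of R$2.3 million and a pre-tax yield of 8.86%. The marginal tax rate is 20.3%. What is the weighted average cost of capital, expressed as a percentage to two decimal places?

Total capital V = 70.1 + 8.5 + 2.4 + 3.4 + 2.3 = 86.7.
Equity: weight = 70.1/86.7 = 0.8085; cost = 11.93%.
Preferred: weight = 8.5/86.7 = 0.0980; cost = 8.1%.
Bank debt: weight = 2.4/86.7 = 0.0277; after-tax cost = 5.44% × (1 − 20.3%) = 4.3357%.
Revolver drawn: weight = 3.4/86.7 = 0.0392; after-tax cost = 7.19% × (1 − 20.3%) = 5.7304%.
Debentures: weight = 2.3/86.7 = 0.0265; after-tax cost = 8.86% × (1 − 20.3%) = 7.0614%.
WACC = 0.8085 × 11.9300% + 0.0980 × 8.1000% + 0.0277 × 4.3357% + 0.0392 × 5.7304% + 0.0265 × 7.0614% = 10.9720%.

10.97%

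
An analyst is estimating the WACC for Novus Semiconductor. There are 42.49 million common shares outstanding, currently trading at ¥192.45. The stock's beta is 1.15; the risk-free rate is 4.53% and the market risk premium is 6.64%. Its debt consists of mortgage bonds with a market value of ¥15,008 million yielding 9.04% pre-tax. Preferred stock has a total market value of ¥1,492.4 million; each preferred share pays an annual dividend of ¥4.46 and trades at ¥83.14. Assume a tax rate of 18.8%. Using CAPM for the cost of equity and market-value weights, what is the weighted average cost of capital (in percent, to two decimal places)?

Cost of equity via CAPM: Re = 4.53% + 1.15 × 6.64% = 12.1660%.
Cost of preferred: Rp = 4.46 / 83.14 = 5.3644%.
Market value of equity E = 192.45 × 42.49m = 8177.2005m.
Total capital V = 8177.2005 + 1492.4 + 15008 = 24677.6005.
Equity: weight = 8177.2005/24677.6005 = 0.3314; cost = 12.166%.
Preferred: weight = 1492.4/24677.6005 = 0.0605; cost = 5.3644%.
Mortgage bonds: weight = 15008/24677.6005 = 0.6082; after-tax cost = 9.04% × (1 − 18.8%) = 7.3405%.
WACC = 0.3314 × 12.1660% + 0.0605 × 5.3644% + 0.6082 × 7.3405% = 8.8200%.

8.82%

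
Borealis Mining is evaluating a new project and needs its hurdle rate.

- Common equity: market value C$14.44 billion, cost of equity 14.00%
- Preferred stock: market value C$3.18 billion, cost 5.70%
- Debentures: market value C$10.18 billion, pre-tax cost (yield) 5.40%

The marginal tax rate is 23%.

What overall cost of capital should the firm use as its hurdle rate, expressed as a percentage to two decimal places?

9.45%

Total capital V = 14.44 + 3.18 + 10.18 = 27.8.
Equity: weight = 14.44/27.8 = 0.5194; cost = 14%.
Preferred: weight = 3.18/27.8 = 0.1144; cost = 5.7%.
Debentures: weight = 10.18/27.8 = 0.3662; after-tax cost = 5.4% × (1 − 23%) = 4.1580%.
WACC = 0.5194 × 14.0000% + 0.1144 × 5.7000% + 0.3662 × 4.1580% = 9.4466%.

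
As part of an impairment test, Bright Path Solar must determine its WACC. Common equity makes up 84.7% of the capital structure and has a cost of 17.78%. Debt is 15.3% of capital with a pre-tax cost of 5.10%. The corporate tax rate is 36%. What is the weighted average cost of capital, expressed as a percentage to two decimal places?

After-tax cost of debt = 5.1% × (1 − 36%) = 3.2640%.
WACC = 0.847 × 17.7800% + 0.153 × 3.2640% = 15.5591%.

15.56%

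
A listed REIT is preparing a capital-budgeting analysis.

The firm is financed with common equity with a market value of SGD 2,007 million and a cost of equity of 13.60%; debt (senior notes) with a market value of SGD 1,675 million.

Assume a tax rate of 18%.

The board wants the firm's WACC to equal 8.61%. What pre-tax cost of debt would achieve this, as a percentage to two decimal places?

Total capital V = 2007 + 1675 = 3682.
Equity weight = 2007/3682 = 0.5451.
Senior notes weight = 1675/3682 = 0.4549.
Equity contribution = 0.5451 × 13.6% = 7.4131%.
Remaining for debt = 8.61% − 7.4131% = 1.1969%.
Rd × (1 − 18%) × 0.4549 = 1.1969%  ⇒  Rd = 3.2085%.

3.21%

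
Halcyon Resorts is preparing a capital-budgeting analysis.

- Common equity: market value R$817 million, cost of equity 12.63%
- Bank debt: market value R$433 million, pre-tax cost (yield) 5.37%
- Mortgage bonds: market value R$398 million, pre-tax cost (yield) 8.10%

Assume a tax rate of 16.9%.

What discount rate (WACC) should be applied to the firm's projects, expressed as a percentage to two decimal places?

Total capital V = 817 + 433 + 398 = 1648.
Equity: weight = 817/1648 = 0.4958; cost = 12.63%.
Bank debt: weight = 433/1648 = 0.2627; after-tax cost = 5.37% × (1 − 16.9%) = 4.4625%.
Mortgage bonds: weight = 398/1648 = 0.2415; after-tax cost = 8.1% × (1 − 16.9%) = 6.7311%.
WACC = 0.4958 × 12.6300% + 0.2627 × 4.4625% + 0.2415 × 6.7311% = 9.0594%.

9.06%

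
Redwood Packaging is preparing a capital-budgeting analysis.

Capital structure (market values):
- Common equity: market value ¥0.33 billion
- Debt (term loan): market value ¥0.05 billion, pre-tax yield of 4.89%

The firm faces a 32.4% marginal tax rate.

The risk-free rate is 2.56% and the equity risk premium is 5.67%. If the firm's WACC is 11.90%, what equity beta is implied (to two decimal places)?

Total capital V = 0.33 + 0.05 = 0.38.
Equity weight = 0.33/0.38 = 0.8684.
Term loan weight = 0.05/0.38 = 0.1316.
Debt contribution = 0.1316 × 4.89% × (1 − 32.4%) = 0.4350%.
Required equity contribution = 11.9% − 0.4350% = 11.4650%  ⇒  Re = 13.2022%.
CAPM: 13.2022% = 2.56% + β × 5.67%  ⇒  β = 1.8769.

1.88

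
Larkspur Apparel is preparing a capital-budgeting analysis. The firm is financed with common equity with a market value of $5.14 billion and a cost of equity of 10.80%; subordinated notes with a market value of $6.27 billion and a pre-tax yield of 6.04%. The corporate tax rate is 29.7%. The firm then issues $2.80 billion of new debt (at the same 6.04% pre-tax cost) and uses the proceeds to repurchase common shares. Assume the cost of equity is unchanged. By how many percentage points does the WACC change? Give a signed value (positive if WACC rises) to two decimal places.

-1.61 pp

Current WACC:
Total capital V = 5.14 + 6.27 = 11.41.
Equity: weight = 5.14/11.41 = 0.4505; cost = 10.8%.
Subordinated notes: weight = 6.27/11.41 = 0.5495; after-tax cost = 6.04% × (1 − 29.7%) = 4.2461%.
WACC = 0.4505 × 10.8000% + 0.5495 × 4.2461% = 7.1985%.
After the change:
Total capital V = 2.34 + 9.07 = 11.41.
Equity: weight = 2.34/11.41 = 0.2051; cost = 10.8%.
Subordinated notes: weight = 9.07/11.41 = 0.7949; after-tax cost = 6.04% × (1 − 29.7%) = 4.2461%.
WACC = 0.2051 × 10.8000% + 0.7949 × 4.2461% = 5.5902%.
Change in WACC = 5.5902% − 7.1985% = -1.6083 pp.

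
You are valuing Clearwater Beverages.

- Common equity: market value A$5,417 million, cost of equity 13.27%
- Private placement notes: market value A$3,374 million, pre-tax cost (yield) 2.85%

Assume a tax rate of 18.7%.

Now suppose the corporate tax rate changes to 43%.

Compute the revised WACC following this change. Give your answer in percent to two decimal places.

8.80%

After the change:
Total capital V = 5417 + 3374 = 8791.
Equity: weight = 5417/8791 = 0.6162; cost = 13.27%.
Private placement notes: weight = 3374/8791 = 0.3838; after-tax cost = 2.85% × (1 − 43%) = 1.6245%.
WACC = 0.6162 × 13.2700% + 0.3838 × 1.6245% = 8.8004%.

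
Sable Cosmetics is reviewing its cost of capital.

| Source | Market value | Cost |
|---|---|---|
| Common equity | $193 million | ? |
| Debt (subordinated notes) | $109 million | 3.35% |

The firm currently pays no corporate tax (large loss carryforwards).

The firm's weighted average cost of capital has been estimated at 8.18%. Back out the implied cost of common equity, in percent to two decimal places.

10.91%

Total capital V = 193 + 109 = 302.
Equity weight = 193/302 = 0.6391.
Subordinated notes weight = 109/302 = 0.3609.
Debt contribution = 0.3609 × 3.35% × (1 − 0%) = 1.2091%.
Required equity contribution = 8.18% − 1.2091% = 6.9709%.
Re = 6.9709% / 0.6391 = 10.9078%.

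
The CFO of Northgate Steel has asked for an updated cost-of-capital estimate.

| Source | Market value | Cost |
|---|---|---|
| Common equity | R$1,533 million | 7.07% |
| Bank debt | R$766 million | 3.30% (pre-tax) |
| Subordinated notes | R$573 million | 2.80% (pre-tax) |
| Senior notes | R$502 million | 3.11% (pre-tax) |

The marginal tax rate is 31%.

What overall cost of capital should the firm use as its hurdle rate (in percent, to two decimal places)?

4.38%

Total capital V = 1533 + 766 + 573 + 502 = 3374.
Equity: weight = 1533/3374 = 0.4544; cost = 7.07%.
Bank debt: weight = 766/3374 = 0.2270; after-tax cost = 3.3% × (1 − 31%) = 2.2770%.
Subordinated notes: weight = 573/3374 = 0.1698; after-tax cost = 2.8% × (1 − 31%) = 1.9320%.
Senior notes: weight = 502/3374 = 0.1488; after-tax cost = 3.11% × (1 − 31%) = 2.1459%.
WACC = 0.4544 × 7.0700% + 0.2270 × 2.2770% + 0.1698 × 1.9320% + 0.1488 × 2.1459% = 4.3766%.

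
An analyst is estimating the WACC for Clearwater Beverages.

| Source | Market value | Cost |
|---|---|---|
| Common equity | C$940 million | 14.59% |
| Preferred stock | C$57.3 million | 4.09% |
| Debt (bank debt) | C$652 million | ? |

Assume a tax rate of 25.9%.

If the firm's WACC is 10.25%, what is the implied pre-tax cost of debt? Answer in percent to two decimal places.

Total capital V = 940 + 57.3 + 652 = 1649.3.
Equity weight = 940/1649.3 = 0.5699.
Preferred weight = 57.3/1649.3 = 0.0347.
Bank debt weight = 652/1649.3 = 0.3953.
Equity contribution = 0.5699 × 14.59% = 8.3154%.
Preferred contribution = 0.0347 × 4.09% = 0.1421%.
Remaining for debt = 10.25% − 8.4575% = 1.7925%.
Rd × (1 − 25.9%) × 0.3953 = 1.7925%  ⇒  Rd = 6.1192%.

6.12%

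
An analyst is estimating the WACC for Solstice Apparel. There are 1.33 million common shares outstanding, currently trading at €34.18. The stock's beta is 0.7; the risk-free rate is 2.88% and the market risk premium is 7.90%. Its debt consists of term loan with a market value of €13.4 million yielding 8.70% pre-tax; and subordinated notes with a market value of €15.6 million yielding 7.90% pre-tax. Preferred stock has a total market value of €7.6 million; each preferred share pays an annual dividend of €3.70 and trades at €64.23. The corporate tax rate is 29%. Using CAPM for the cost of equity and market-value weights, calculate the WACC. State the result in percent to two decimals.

7.27%

Cost of equity via CAPM: Re = 2.88% + 0.7 × 7.9% = 8.4100%.
Cost of preferred: Rp = 3.7 / 64.23 = 5.7605%.
Market value of equity E = 34.18 × 1.33m = 45.4594m.
Total capital V = 45.4594 + 7.6 + 13.4 + 15.6 = 82.0594.
Equity: weight = 45.4594/82.0594 = 0.5540; cost = 8.41%.
Preferred: weight = 7.6/82.0594 = 0.0926; cost = 5.7605%.
Term loan: weight = 13.4/82.0594 = 0.1633; after-tax cost = 8.7% × (1 − 29%) = 6.1770%.
Subordinated notes: weight = 15.6/82.0594 = 0.1901; after-tax cost = 7.9% × (1 − 29%) = 5.6090%.
WACC = 0.5540 × 8.4100% + 0.0926 × 5.7605% + 0.1633 × 6.1770% + 0.1901 × 5.6090% = 7.2675%.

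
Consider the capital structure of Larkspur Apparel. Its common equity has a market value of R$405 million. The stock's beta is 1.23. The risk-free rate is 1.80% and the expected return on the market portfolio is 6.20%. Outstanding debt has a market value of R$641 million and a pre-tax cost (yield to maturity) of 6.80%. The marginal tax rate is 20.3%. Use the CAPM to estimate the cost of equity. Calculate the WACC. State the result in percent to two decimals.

6.11%

Market risk premium = 6.2% − 1.8% = 4.4%.
Cost of equity via CAPM: Re = 1.8% + 1.23 × 4.4% = 7.2120%.
Total capital V = 405 + 641 = 1046.
Equity: weight = 405/1046 = 0.3872; cost = 7.212%.
Debt: weight = 641/1046 = 0.6128; after-tax cost = 6.8% × (1 − 20.3%) = 5.4196%.
WACC = 0.3872 × 7.2120% + 0.6128 × 5.4196% = 6.1136%.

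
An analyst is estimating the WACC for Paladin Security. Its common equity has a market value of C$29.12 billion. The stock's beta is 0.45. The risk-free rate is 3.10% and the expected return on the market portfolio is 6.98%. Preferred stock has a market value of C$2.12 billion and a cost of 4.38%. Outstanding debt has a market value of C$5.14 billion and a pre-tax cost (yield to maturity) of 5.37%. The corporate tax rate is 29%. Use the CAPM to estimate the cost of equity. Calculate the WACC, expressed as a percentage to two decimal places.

4.67%

Market risk premium = 6.98% − 3.1% = 3.88%.
Cost of equity via CAPM: Re = 3.1% + 0.45 × 3.88% = 4.8460%.
Total capital V = 29.12 + 2.12 + 5.14 = 36.38.
Equity: weight = 29.12/36.38 = 0.8004; cost = 4.846%.
Preferred: weight = 2.12/36.38 = 0.0583; cost = 4.38%.
Debt: weight = 5.14/36.38 = 0.1413; after-tax cost = 5.37% × (1 − 29%) = 3.8127%.
WACC = 0.8004 × 4.8460% + 0.0583 × 4.3800% + 0.1413 × 3.8127% = 4.6729%.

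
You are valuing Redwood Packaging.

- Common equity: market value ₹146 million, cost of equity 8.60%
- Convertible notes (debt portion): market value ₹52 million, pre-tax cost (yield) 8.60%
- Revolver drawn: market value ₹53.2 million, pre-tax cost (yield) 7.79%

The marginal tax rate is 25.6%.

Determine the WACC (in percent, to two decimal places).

Total capital V = 146 + 52 + 53.2 = 251.2.
Equity: weight = 146/251.2 = 0.5812; cost = 8.6%.
Convertible notes (debt portion): weight = 52/251.2 = 0.2070; after-tax cost = 8.6% × (1 − 25.6%) = 6.3984%.
Revolver drawn: weight = 53.2/251.2 = 0.2118; after-tax cost = 7.79% × (1 − 25.6%) = 5.7958%.
WACC = 0.5812 × 8.6000% + 0.2070 × 6.3984% + 0.2118 × 5.7958% = 7.5504%.

7.55%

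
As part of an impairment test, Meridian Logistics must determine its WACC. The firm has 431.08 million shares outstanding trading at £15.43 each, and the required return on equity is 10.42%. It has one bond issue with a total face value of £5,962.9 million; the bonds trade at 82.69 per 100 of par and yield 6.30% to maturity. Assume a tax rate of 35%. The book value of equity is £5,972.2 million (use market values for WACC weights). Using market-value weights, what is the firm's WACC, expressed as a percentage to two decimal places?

7.73%

Market value of equity E = 15.43 × 431.08m = 6651.5644m. Market value of debt D = 5962.9m × 82.69/100 = 4930.72201m.
Total capital V = 6651.5644 + 4930.72201 = 11582.28641.
Equity: weight = 6651.5644/11582.28641 = 0.5743; cost = 10.42%.
Bonds outstanding: weight = 4930.72201/11582.28641 = 0.4257; after-tax cost = 6.3% × (1 − 35%) = 4.0950%.
WACC = 0.5743 × 10.4200% + 0.4257 × 4.0950% = 7.7274%.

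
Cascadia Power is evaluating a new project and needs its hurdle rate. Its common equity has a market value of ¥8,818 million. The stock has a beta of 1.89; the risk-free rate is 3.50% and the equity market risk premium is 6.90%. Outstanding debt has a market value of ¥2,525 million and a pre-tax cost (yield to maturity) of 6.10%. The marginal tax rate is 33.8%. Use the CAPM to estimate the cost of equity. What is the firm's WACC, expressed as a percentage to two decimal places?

13.76%

Cost of equity via CAPM: Re = 3.5% + 1.89 × 6.9% = 16.5410%.
Total capital V = 8818 + 2525 = 11343.
Equity: weight = 8818/11343 = 0.7774; cost = 16.541%.
Debt: weight = 2525/11343 = 0.2226; after-tax cost = 6.1% × (1 − 33.8%) = 4.0382%.
WACC = 0.7774 × 16.5410% + 0.2226 × 4.0382% = 13.7578%.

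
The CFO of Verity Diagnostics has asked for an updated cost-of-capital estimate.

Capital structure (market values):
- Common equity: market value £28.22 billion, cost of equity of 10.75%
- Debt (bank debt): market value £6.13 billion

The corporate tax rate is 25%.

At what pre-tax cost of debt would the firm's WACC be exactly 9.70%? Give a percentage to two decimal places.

6.49%

Total capital V = 28.22 + 6.13 = 34.35.
Equity weight = 28.22/34.35 = 0.8215.
Bank debt weight = 6.13/34.35 = 0.1785.
Equity contribution = 0.8215 × 10.75% = 8.8316%.
Remaining for debt = 9.7% − 8.8316% = 0.8684%.
Rd × (1 − 25%) × 0.1785 = 0.8684%  ⇒  Rd = 6.4883%.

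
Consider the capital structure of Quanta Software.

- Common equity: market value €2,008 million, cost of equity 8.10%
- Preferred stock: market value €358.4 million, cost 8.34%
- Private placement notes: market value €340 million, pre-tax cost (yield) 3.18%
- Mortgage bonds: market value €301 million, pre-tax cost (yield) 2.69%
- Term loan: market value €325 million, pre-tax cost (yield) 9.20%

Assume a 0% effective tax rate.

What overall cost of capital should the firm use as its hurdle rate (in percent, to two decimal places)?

7.24%

Total capital V = 2008 + 358.4 + 340 + 301 + 325 = 3332.4.
Equity: weight = 2008/3332.4 = 0.6026; cost = 8.1%.
Preferred: weight = 358.4/3332.4 = 0.1076; cost = 8.34%.
Private placement notes: weight = 340/3332.4 = 0.1020; after-tax cost = 3.18% × (1 − 0%) = 3.1800%.
Mortgage bonds: weight = 301/3332.4 = 0.0903; after-tax cost = 2.69% × (1 − 0%) = 2.6900%.
Term loan: weight = 325/3332.4 = 0.0975; after-tax cost = 9.2% × (1 − 0%) = 9.2000%.
WACC = 0.6026 × 8.1000% + 0.1076 × 8.3400% + 0.1020 × 3.1800% + 0.0903 × 2.6900% + 0.0975 × 9.2000% = 7.2425%.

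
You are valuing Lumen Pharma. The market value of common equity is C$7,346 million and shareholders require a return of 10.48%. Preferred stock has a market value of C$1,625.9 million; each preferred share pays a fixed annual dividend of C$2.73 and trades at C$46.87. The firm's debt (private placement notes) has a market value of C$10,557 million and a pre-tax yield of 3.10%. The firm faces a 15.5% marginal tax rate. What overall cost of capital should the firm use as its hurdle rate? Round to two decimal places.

5.84%

Cost of preferred: Rp = 2.73 / 46.87 = 5.8246%.
Total capital V = 7346 + 1625.9 + 10557 = 19528.9.
Equity: weight = 7346/19528.9 = 0.3762; cost = 10.48%.
Preferred: weight = 1625.9/19528.9 = 0.0833; cost = 5.8246%.
Private placement notes: weight = 10557/19528.9 = 0.5406; after-tax cost = 3.1% × (1 − 15.5%) = 2.6195%.
WACC = 0.3762 × 10.4800% + 0.0833 × 5.8246% + 0.5406 × 2.6195% = 5.8432%.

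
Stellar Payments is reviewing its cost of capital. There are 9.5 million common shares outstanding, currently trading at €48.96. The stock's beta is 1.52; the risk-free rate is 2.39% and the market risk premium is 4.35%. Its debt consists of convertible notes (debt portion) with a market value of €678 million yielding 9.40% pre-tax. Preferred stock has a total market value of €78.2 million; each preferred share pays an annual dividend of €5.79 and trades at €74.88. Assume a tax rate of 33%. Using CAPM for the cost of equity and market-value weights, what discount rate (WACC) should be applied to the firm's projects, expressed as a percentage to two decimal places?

7.42%

Cost of equity via CAPM: Re = 2.39% + 1.52 × 4.35% = 9.0020%.
Cost of preferred: Rp = 5.79 / 74.88 = 7.7324%.
Market value of equity E = 48.96 × 9.5m = 465.12m.
Total capital V = 465.12 + 78.2 + 678 = 1221.32.
Equity: weight = 465.12/1221.32 = 0.3808; cost = 9.002%.
Preferred: weight = 78.2/1221.32 = 0.0640; cost = 7.7324%.
Convertible notes (debt portion): weight = 678/1221.32 = 0.5551; after-tax cost = 9.4% × (1 − 33%) = 6.2980%.
WACC = 0.3808 × 9.0020% + 0.0640 × 7.7324% + 0.5551 × 6.2980% = 7.4196%.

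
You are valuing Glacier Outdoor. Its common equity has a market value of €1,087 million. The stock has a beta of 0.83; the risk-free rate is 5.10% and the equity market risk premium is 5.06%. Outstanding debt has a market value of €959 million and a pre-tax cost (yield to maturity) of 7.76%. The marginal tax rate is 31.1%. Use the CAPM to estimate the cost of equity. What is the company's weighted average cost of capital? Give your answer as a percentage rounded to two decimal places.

Cost of equity via CAPM: Re = 5.1% + 0.83 × 5.06% = 9.2998%.
Total capital V = 1087 + 959 = 2046.
Equity: weight = 1087/2046 = 0.5313; cost = 9.2998%.
Debt: weight = 959/2046 = 0.4687; after-tax cost = 7.76% × (1 − 31.1%) = 5.3466%.
WACC = 0.5313 × 9.2998% + 0.4687 × 5.3466% = 7.4469%.

7.45%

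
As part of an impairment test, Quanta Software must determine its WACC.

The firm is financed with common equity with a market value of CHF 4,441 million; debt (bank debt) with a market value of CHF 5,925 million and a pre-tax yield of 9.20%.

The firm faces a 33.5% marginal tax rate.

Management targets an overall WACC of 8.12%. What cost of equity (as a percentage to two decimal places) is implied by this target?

10.79%

Total capital V = 4441 + 5925 = 10366.
Equity weight = 4441/10366 = 0.4284.
Bank debt weight = 5925/10366 = 0.5716.
Debt contribution = 0.5716 × 9.2% × (1 − 33.5%) = 3.4969%.
Required equity contribution = 8.12% − 3.4969% = 4.6231%.
Re = 4.6231% / 0.4284 = 10.7910%.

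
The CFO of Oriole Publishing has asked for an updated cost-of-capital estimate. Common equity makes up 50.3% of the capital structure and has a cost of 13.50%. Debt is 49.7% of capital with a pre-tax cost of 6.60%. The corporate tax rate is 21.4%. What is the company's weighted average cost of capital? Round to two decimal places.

9.37%

After-tax cost of debt = 6.6% × (1 − 21.4%) = 5.1876%.
WACC = 0.503 × 13.5000% + 0.497 × 5.1876% = 9.3687%.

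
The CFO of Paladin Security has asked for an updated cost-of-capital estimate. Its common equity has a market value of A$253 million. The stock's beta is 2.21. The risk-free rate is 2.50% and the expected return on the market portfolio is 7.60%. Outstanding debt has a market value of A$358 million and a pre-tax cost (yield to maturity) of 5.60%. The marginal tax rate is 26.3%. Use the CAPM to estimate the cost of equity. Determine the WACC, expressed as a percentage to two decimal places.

Market risk premium = 7.6% − 2.5% = 5.1%.
Cost of equity via CAPM: Re = 2.5% + 2.21 × 5.1% = 13.7710%.
Total capital V = 253 + 358 = 611.
Equity: weight = 253/611 = 0.4141; cost = 13.771%.
Debt: weight = 358/611 = 0.5859; after-tax cost = 5.6% × (1 − 26.3%) = 4.1272%.
WACC = 0.4141 × 13.7710% + 0.5859 × 4.1272% = 8.1205%.

8.12%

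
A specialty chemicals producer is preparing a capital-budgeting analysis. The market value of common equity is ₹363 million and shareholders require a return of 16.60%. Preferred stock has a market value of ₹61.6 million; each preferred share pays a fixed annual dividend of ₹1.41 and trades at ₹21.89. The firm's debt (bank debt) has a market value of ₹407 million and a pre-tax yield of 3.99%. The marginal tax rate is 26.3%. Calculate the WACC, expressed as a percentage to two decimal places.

Cost of preferred: Rp = 1.41 / 21.89 = 6.4413%.
Total capital V = 363 + 61.6 + 407 = 831.6.
Equity: weight = 363/831.6 = 0.4365; cost = 16.6%.
Preferred: weight = 61.6/831.6 = 0.0741; cost = 6.4413%.
Bank debt: weight = 407/831.6 = 0.4894; after-tax cost = 3.99% × (1 − 26.3%) = 2.9406%.
WACC = 0.4365 × 16.6000% + 0.0741 × 6.4413% + 0.4894 × 2.9406% = 9.1624%.

9.16%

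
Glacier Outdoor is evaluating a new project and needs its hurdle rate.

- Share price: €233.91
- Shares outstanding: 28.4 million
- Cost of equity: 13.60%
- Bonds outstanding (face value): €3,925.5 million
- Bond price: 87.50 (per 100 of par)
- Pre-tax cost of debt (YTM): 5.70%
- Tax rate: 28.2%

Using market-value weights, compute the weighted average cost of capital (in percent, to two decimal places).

10.36%

Market value of equity E = 233.91 × 28.4m = 6643.044m. Market value of debt D = 3925.5m × 87.5/100 = 3434.8125m.
Total capital V = 6643.044 + 3434.8125 = 10077.8565.
Equity: weight = 6643.044/10077.8565 = 0.6592; cost = 13.6%.
Bonds outstanding: weight = 3434.8125/10077.8565 = 0.3408; after-tax cost = 5.7% × (1 − 28.2%) = 4.0926%.
WACC = 0.6592 × 13.6000% + 0.3408 × 4.0926% = 10.3596%.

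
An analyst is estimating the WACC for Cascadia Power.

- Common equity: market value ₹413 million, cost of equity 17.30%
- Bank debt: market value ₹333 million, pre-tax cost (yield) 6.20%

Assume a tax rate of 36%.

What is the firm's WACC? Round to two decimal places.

Total capital V = 413 + 333 = 746.
Equity: weight = 413/746 = 0.5536; cost = 17.3%.
Bank debt: weight = 333/746 = 0.4464; after-tax cost = 6.2% × (1 − 36%) = 3.9680%.
WACC = 0.5536 × 17.3000% + 0.4464 × 3.9680% = 11.3489%.

11.35%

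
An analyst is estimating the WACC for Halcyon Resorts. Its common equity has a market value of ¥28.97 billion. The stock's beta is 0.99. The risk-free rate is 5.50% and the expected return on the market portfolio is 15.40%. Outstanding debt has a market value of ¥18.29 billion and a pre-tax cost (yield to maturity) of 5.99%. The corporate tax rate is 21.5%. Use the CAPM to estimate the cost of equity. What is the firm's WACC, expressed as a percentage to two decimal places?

11.20%

Market risk premium = 15.4% − 5.5% = 9.9%.
Cost of equity via CAPM: Re = 5.5% + 0.99 × 9.9% = 15.3010%.
Total capital V = 28.97 + 18.29 = 47.26.
Equity: weight = 28.97/47.26 = 0.6130; cost = 15.301%.
Debt: weight = 18.29/47.26 = 0.3870; after-tax cost = 5.99% × (1 − 21.5%) = 4.7022%.
WACC = 0.6130 × 15.3010% + 0.3870 × 4.7022% = 11.1992%.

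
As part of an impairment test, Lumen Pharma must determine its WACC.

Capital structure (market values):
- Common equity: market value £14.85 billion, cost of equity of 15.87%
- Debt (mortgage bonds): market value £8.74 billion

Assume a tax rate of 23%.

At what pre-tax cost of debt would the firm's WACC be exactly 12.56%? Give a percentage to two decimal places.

Total capital V = 14.85 + 8.74 = 23.59.
Equity weight = 14.85/23.59 = 0.6295.
Mortgage bonds weight = 8.74/23.59 = 0.3705.
Equity contribution = 0.6295 × 15.87% = 9.9902%.
Remaining for debt = 12.56% − 9.9902% = 2.5698%.
Rd × (1 − 23%) × 0.3705 = 2.5698%  ⇒  Rd = 9.0078%.

9.01%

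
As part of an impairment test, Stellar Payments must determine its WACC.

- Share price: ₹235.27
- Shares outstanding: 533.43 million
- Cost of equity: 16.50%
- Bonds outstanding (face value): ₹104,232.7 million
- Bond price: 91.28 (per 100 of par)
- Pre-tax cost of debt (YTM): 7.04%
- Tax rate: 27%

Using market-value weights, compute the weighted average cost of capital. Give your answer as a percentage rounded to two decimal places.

Market value of equity E = 235.27 × 533.43m = 125500.0761m. Market value of debt D = 104232.7m × 91.28/100 = 95143.60856m.
Total capital V = 125500.0761 + 95143.60856 = 220643.68466.
Equity: weight = 125500.0761/220643.68466 = 0.5688; cost = 16.5%.
Bonds outstanding: weight = 95143.60856/220643.68466 = 0.4312; after-tax cost = 7.04% × (1 − 27%) = 5.1392%.
WACC = 0.5688 × 16.5000% + 0.4312 × 5.1392% = 11.6011%.

11.60%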